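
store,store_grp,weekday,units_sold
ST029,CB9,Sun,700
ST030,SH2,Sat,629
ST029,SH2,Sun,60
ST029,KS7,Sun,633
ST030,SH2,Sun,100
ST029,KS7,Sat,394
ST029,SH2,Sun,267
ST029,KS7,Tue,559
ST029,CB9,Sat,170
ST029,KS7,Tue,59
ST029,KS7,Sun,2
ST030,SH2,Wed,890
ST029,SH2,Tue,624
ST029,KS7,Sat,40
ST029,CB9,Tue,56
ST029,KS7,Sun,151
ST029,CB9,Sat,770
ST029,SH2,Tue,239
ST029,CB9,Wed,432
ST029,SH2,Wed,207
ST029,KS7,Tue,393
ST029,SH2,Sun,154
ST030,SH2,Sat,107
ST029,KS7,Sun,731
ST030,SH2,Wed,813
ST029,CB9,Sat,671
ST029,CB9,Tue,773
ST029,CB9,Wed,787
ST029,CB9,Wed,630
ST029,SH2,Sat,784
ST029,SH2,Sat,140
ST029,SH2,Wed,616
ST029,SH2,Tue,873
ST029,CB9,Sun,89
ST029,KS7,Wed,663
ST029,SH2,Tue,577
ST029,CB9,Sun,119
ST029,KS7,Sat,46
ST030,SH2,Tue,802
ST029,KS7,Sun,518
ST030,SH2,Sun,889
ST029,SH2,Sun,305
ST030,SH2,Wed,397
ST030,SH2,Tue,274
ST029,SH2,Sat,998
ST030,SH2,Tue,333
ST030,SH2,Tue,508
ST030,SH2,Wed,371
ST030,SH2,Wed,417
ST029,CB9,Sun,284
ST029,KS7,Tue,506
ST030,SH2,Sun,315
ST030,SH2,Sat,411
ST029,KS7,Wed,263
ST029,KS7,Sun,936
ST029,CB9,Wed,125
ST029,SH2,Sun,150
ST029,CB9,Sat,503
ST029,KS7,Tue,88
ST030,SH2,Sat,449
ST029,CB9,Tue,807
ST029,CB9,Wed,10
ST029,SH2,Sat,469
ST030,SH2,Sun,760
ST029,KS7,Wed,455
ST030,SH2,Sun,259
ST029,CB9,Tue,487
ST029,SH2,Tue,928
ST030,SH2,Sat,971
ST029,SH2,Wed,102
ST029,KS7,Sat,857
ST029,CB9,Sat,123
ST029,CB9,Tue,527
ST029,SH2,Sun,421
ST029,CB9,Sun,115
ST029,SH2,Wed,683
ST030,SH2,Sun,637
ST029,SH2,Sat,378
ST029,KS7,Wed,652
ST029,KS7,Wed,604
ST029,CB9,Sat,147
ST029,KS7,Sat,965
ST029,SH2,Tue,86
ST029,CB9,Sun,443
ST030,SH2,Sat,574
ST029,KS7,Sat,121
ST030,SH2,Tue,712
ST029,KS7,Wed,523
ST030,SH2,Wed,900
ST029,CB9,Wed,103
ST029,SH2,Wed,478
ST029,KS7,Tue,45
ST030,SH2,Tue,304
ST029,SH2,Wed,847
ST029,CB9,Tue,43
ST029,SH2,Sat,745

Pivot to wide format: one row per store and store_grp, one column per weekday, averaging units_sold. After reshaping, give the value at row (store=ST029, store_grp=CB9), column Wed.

347.83

Rows with store=ST029, store_grp=CB9 and weekday=Wed: units_sold values are 432, 787, 630, 125, 10, 103.
(432 + 787 + 630 + 125 + 10 + 103) / 6 = 347.83.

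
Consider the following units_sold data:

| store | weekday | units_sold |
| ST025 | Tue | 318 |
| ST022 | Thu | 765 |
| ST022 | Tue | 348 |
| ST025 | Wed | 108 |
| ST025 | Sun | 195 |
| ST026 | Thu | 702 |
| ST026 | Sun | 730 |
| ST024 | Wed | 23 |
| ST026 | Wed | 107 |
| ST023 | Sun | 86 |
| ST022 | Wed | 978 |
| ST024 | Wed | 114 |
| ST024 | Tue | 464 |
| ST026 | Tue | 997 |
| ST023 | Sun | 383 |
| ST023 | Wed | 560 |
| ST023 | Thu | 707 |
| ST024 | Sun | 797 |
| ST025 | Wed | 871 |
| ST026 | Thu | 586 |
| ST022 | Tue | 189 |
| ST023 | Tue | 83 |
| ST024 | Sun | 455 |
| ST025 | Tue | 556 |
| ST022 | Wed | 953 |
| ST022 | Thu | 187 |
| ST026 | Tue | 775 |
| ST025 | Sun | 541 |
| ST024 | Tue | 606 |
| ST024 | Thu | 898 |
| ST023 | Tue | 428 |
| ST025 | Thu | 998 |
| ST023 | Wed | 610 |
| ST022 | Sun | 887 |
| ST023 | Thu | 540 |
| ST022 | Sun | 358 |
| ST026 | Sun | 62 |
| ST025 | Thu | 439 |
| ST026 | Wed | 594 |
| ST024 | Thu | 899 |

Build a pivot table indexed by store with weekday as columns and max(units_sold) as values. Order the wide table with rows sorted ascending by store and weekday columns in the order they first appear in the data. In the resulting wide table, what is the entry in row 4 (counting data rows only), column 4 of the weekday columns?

541

With rows sorted ascending by store, row 4 is store=ST025. weekday columns in first-appearance order: Tue, Thu, Wed, Sun; column 4 is Sun.
Long rows with store=ST025, weekday=Sun: max(195, 541) = 541.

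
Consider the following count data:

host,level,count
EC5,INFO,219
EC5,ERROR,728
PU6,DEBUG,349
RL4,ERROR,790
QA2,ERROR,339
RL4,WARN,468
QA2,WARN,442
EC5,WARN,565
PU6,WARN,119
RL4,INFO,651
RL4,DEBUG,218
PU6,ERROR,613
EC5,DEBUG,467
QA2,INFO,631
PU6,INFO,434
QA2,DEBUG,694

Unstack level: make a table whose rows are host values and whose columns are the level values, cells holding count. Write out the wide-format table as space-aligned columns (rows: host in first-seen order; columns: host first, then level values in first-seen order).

Columns: host plus the 4 distinct level values (INFO, ERROR, DEBUG, WARN).
For example, row EC5 column INFO takes count=219 from the long row (EC5, INFO).

host  INFO  ERROR  DEBUG  WARN
EC5   219   728    467    565 
PU6   434   613    349    119 
RL4   651   790    218    468 
QA2   631   339    694    442 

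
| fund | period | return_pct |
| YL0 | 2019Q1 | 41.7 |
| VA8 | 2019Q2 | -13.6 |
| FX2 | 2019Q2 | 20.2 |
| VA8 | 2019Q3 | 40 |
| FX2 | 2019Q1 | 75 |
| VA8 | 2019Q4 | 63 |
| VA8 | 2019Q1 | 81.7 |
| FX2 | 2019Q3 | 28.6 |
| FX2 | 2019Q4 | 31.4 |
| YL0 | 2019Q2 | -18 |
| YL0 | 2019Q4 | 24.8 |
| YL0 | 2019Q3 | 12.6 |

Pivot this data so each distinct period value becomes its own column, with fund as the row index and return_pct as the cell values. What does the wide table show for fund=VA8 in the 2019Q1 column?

Wide layout: rows indexed by fund, columns are the 4 distinct period values (2019Q1, 2019Q2, 2019Q3, 2019Q4).
Cell (fund=VA8, period=2019Q1) draws from the long row where fund=VA8 and period=2019Q1, which has return_pct=81.7.

81.7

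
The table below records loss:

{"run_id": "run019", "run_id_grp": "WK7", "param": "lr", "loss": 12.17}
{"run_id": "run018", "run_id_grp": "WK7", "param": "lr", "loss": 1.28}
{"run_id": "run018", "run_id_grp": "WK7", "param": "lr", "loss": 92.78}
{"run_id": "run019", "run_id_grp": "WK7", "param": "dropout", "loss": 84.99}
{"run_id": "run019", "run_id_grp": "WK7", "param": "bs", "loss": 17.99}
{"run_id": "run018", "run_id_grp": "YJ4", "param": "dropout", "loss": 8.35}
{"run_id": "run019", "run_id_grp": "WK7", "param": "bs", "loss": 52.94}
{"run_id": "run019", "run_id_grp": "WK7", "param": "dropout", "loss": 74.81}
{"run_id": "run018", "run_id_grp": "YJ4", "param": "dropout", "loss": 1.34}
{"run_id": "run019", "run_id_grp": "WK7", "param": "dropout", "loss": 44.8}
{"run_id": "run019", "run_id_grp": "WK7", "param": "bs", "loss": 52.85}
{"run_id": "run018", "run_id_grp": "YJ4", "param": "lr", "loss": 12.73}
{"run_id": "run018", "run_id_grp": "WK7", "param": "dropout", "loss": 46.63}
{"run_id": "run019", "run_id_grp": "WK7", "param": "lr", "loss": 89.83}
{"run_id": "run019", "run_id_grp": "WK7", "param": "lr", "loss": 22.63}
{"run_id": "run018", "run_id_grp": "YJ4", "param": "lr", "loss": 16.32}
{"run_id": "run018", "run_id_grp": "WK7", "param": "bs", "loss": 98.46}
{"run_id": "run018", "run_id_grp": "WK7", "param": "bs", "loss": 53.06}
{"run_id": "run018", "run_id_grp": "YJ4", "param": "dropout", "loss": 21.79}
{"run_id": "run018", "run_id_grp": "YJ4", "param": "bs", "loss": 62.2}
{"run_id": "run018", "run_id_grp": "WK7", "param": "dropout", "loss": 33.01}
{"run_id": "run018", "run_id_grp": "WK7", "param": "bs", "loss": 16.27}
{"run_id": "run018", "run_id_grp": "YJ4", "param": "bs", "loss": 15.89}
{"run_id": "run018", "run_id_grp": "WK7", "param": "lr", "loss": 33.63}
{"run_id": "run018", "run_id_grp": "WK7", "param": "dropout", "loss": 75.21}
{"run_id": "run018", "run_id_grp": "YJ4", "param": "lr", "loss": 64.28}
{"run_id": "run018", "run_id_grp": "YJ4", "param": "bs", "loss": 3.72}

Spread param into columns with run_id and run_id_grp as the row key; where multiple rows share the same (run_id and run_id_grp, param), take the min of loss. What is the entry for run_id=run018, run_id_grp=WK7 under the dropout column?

33.01

Rows with run_id=run018, run_id_grp=WK7 and param=dropout: loss values are 46.63, 33.01, 75.21.
min(46.63, 33.01, 75.21) = 33.01.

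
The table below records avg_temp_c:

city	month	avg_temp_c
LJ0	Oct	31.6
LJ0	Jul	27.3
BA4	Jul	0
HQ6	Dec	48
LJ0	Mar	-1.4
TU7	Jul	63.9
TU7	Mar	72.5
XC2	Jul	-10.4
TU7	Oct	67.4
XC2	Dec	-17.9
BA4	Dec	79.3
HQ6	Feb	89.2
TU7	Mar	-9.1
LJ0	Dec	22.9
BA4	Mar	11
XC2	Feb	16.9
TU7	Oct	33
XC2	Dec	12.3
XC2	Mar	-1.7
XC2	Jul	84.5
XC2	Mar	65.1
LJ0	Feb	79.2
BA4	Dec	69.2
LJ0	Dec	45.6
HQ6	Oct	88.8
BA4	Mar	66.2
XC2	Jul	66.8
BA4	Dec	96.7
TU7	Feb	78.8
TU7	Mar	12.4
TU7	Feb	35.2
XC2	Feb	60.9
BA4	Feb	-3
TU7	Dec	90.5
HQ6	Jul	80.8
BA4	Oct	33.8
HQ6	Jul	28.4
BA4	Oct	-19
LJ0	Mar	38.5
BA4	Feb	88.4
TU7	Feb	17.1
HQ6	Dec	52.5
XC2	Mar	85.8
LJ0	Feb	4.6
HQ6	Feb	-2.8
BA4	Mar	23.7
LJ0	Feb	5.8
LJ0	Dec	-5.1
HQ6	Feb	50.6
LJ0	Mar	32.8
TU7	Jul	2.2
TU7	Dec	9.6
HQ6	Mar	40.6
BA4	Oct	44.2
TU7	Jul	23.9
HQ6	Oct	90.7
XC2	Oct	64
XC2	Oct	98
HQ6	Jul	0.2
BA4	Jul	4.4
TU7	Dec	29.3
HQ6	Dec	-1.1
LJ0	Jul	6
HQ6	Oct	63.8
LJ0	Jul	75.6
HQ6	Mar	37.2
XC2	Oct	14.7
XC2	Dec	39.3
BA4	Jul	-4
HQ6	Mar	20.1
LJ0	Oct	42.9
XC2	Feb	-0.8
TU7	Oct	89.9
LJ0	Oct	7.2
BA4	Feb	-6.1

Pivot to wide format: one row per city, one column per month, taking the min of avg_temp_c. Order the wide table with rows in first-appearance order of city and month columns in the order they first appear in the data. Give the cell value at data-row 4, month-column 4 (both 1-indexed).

With rows in first-appearance order of city, row 4 is city=TU7. month columns in first-appearance order: Oct, Jul, Dec, Mar, Feb; column 4 is Mar.
Long rows with city=TU7, month=Mar: min(72.5, -9.1, 12.4) = -9.1.

-9.1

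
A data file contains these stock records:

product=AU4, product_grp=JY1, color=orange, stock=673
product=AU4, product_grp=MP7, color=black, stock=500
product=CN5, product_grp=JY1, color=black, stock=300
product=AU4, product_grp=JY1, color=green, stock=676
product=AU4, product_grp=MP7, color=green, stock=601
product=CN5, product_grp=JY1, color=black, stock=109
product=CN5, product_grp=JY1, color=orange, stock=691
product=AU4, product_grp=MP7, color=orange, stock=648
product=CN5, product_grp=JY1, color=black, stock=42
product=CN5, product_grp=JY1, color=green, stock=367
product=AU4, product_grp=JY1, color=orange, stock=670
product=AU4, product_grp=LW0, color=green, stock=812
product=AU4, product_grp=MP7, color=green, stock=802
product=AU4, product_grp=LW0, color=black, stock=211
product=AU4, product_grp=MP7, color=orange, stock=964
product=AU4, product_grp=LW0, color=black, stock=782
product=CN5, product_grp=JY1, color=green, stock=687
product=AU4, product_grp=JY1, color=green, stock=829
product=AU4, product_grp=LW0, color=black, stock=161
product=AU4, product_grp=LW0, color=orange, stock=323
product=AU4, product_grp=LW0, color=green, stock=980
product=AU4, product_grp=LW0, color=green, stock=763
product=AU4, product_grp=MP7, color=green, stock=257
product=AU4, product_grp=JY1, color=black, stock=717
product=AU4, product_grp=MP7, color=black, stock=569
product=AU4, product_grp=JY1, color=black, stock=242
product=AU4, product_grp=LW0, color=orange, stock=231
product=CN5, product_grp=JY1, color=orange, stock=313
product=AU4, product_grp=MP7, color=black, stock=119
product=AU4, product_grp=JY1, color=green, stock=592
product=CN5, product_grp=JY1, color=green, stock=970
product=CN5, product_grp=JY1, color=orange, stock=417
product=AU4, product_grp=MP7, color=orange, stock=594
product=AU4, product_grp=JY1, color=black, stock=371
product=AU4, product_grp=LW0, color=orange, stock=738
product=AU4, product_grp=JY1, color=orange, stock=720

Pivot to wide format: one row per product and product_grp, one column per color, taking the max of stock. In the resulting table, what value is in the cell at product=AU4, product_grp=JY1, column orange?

720

Rows with product=AU4, product_grp=JY1 and color=orange: stock values are 673, 670, 720.
max(673, 670, 720) = 720.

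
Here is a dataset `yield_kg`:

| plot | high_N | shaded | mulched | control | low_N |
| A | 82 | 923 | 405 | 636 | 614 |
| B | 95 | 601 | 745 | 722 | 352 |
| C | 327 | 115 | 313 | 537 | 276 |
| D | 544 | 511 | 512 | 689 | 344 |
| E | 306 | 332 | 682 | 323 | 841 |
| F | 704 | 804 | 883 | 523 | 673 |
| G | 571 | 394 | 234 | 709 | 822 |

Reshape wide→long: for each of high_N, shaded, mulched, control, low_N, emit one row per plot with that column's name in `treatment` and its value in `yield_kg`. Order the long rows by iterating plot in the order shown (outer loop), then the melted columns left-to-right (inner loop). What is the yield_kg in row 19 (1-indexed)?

35 rows total (7 × 5). Row 19: index ⌊(19-1)/5⌋ = 3 into plot → D; (19-1) mod 5 = 3 into the melted columns → control.
So row 19 is (D, control, 689); yield_kg = 689.

689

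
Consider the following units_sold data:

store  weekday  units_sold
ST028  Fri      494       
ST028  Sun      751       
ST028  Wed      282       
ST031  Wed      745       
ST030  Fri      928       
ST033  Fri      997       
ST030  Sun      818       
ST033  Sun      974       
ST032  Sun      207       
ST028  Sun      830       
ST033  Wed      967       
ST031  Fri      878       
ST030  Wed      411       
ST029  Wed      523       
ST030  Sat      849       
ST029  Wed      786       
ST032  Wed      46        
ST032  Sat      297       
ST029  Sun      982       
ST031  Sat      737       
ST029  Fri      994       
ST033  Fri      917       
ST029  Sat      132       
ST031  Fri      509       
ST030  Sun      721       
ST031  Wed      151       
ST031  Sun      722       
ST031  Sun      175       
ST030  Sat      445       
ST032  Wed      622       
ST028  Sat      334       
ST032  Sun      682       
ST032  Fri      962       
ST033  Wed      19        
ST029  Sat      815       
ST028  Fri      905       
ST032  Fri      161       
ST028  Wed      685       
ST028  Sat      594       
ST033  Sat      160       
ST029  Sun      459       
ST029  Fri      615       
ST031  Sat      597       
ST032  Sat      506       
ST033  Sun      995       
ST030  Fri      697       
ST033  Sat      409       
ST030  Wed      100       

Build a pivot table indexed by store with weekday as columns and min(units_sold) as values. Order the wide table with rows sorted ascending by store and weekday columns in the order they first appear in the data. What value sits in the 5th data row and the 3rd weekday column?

With rows sorted ascending by store, row 5 is store=ST032. weekday columns in first-appearance order: Fri, Sun, Wed, Sat; column 3 is Wed.
Long rows with store=ST032, weekday=Wed: min(46, 622) = 46.

46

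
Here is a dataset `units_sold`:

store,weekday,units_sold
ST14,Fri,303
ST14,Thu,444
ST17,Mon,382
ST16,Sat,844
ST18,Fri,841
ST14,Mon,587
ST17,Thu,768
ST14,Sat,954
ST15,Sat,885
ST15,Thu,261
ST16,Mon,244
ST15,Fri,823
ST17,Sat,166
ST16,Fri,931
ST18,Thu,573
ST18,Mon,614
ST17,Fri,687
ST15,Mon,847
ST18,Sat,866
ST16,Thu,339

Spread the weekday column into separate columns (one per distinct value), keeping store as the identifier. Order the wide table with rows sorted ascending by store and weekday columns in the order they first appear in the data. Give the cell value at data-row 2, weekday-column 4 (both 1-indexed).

With rows sorted ascending by store, row 2 is store=ST15. weekday columns in first-appearance order: Fri, Thu, Mon, Sat; column 4 is Sat.
Long rows with store=ST15, weekday=Sat: units_sold = 885.

885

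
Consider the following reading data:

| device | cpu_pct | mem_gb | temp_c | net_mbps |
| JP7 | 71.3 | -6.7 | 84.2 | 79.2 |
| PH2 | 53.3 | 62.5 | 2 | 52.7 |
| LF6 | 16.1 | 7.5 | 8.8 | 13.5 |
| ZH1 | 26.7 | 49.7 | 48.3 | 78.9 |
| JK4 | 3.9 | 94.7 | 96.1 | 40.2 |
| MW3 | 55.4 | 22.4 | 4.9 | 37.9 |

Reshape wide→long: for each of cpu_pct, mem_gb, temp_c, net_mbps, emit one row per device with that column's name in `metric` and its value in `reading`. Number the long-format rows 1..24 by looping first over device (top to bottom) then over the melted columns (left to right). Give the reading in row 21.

24 rows total (6 × 4). Row 21: index ⌊(21-1)/4⌋ = 5 into device → MW3; (21-1) mod 4 = 0 into the melted columns → cpu_pct.
So row 21 is (MW3, cpu_pct, 55.4); reading = 55.4.

55.4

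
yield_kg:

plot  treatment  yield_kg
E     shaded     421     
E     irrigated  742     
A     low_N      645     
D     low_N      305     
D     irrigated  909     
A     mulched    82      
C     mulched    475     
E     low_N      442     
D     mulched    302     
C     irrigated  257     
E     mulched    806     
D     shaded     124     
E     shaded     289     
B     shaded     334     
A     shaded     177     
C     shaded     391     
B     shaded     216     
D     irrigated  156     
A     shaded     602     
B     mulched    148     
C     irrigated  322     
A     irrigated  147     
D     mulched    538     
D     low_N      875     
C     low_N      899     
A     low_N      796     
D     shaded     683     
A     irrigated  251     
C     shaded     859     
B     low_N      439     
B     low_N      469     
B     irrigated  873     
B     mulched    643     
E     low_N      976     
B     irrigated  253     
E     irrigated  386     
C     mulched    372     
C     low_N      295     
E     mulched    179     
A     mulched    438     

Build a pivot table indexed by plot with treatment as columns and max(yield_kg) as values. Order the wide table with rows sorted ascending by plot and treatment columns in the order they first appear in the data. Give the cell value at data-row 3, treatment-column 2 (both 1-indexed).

322

With rows sorted ascending by plot, row 3 is plot=C. treatment columns in first-appearance order: shaded, irrigated, low_N, mulched; column 2 is irrigated.
Long rows with plot=C, treatment=irrigated: max(257, 322) = 322.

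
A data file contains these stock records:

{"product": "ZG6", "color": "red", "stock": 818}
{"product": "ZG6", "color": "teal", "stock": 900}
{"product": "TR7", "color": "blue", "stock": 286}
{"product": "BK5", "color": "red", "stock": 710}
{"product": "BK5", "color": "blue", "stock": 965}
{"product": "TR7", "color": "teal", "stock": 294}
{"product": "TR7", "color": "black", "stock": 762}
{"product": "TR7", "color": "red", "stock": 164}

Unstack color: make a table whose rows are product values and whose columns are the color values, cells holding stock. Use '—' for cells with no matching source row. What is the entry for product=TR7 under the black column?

762

The long row with product=TR7, color=black has stock=762.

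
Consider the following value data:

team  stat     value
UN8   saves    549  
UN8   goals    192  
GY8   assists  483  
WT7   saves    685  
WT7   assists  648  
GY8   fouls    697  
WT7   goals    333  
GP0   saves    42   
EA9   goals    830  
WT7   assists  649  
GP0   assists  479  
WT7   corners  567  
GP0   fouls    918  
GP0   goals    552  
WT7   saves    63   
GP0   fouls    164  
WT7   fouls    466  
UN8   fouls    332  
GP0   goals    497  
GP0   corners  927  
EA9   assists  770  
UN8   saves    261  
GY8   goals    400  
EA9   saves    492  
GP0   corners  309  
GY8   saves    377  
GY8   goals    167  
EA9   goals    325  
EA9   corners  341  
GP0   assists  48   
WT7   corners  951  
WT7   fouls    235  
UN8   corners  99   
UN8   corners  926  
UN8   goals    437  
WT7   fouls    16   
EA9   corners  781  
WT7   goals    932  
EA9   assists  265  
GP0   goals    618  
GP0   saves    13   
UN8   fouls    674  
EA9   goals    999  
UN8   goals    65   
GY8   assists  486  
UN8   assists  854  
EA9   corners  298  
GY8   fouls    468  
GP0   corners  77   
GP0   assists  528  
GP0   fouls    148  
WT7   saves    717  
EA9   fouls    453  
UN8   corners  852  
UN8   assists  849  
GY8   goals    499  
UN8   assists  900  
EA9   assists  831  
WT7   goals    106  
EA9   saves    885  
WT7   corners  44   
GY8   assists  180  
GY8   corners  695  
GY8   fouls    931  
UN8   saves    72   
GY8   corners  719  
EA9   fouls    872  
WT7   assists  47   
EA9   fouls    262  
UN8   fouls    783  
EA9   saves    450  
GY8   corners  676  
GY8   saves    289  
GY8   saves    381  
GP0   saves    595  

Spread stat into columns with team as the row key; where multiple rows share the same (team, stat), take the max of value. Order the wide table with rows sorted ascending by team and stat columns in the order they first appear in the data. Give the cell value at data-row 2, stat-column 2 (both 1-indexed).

618

With rows sorted ascending by team, row 2 is team=GP0. stat columns in first-appearance order: saves, goals, assists, fouls, corners; column 2 is goals.
Long rows with team=GP0, stat=goals: max(552, 497, 618) = 618.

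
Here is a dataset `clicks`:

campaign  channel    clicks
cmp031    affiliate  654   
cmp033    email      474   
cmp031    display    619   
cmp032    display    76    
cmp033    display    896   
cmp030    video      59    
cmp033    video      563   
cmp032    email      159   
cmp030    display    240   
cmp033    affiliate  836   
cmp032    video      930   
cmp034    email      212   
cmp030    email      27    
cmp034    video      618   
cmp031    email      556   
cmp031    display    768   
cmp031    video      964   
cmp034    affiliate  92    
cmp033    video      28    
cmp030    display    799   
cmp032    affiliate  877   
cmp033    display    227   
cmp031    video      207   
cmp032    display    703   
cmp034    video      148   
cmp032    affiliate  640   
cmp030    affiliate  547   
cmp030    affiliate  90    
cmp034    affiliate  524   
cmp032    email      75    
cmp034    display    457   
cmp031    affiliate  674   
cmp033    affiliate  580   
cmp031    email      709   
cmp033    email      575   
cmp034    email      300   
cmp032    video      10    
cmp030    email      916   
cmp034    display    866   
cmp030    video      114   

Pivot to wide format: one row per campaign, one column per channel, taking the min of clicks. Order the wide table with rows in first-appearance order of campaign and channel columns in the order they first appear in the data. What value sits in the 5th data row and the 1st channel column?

With rows in first-appearance order of campaign, row 5 is campaign=cmp034. channel columns in first-appearance order: affiliate, email, display, video; column 1 is affiliate.
Long rows with campaign=cmp034, channel=affiliate: min(92, 524) = 92.

92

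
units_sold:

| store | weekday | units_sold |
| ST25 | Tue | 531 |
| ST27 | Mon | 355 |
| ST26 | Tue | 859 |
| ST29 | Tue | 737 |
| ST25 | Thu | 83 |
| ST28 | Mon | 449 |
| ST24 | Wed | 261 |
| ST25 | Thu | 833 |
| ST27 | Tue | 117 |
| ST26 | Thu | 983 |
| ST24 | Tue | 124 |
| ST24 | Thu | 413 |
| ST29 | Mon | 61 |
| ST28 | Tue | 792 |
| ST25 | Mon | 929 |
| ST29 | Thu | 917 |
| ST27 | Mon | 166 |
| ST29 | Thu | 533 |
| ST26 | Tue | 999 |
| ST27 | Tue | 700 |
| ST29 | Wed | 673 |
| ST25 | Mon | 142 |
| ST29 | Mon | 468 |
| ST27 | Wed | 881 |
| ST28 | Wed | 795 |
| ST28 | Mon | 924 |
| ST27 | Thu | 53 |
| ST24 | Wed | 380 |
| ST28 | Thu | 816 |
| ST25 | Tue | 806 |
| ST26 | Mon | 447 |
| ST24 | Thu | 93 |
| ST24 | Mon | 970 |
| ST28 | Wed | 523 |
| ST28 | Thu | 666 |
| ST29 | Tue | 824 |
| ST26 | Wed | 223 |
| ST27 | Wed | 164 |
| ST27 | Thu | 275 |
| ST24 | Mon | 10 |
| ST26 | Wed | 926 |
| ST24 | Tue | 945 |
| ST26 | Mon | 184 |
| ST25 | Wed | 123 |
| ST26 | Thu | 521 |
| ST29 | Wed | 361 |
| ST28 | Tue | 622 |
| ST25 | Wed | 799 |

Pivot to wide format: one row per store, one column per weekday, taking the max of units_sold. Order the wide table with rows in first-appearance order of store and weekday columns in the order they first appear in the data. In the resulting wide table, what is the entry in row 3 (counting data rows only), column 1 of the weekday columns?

With rows in first-appearance order of store, row 3 is store=ST26. weekday columns in first-appearance order: Tue, Mon, Thu, Wed; column 1 is Tue.
Long rows with store=ST26, weekday=Tue: max(859, 999) = 999.

999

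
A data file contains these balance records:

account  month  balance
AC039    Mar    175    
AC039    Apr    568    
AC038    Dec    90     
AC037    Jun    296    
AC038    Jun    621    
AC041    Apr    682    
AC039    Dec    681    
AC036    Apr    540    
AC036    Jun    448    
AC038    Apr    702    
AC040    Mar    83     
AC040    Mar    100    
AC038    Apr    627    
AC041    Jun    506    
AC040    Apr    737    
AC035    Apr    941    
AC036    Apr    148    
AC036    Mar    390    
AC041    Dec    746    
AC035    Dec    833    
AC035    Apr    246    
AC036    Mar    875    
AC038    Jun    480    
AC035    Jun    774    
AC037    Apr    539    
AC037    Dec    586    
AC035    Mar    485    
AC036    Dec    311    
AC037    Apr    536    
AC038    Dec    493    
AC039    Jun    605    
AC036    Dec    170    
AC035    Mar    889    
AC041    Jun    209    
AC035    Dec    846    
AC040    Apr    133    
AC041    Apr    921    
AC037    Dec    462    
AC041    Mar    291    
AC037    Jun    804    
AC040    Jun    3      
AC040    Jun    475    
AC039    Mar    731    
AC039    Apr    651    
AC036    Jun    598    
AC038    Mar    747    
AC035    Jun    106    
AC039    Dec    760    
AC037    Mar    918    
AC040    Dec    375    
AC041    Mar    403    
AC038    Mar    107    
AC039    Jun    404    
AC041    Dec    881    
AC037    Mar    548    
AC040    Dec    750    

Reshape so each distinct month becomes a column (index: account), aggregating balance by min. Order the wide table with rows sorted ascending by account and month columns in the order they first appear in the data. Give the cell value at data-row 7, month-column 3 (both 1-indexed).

With rows sorted ascending by account, row 7 is account=AC041. month columns in first-appearance order: Mar, Apr, Dec, Jun; column 3 is Dec.
Long rows with account=AC041, month=Dec: min(746, 881) = 746.

746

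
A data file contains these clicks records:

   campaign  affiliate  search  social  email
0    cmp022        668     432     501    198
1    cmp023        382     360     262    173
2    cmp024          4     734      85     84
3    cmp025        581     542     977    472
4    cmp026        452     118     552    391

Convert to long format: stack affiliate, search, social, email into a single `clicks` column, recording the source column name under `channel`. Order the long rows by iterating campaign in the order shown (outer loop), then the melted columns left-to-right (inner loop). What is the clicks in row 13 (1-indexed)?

581

20 rows total (5 × 4). Row 13: index ⌊(13-1)/4⌋ = 3 into campaign → cmp025; (13-1) mod 4 = 0 into the melted columns → affiliate.
So row 13 is (cmp025, affiliate, 581); clicks = 581.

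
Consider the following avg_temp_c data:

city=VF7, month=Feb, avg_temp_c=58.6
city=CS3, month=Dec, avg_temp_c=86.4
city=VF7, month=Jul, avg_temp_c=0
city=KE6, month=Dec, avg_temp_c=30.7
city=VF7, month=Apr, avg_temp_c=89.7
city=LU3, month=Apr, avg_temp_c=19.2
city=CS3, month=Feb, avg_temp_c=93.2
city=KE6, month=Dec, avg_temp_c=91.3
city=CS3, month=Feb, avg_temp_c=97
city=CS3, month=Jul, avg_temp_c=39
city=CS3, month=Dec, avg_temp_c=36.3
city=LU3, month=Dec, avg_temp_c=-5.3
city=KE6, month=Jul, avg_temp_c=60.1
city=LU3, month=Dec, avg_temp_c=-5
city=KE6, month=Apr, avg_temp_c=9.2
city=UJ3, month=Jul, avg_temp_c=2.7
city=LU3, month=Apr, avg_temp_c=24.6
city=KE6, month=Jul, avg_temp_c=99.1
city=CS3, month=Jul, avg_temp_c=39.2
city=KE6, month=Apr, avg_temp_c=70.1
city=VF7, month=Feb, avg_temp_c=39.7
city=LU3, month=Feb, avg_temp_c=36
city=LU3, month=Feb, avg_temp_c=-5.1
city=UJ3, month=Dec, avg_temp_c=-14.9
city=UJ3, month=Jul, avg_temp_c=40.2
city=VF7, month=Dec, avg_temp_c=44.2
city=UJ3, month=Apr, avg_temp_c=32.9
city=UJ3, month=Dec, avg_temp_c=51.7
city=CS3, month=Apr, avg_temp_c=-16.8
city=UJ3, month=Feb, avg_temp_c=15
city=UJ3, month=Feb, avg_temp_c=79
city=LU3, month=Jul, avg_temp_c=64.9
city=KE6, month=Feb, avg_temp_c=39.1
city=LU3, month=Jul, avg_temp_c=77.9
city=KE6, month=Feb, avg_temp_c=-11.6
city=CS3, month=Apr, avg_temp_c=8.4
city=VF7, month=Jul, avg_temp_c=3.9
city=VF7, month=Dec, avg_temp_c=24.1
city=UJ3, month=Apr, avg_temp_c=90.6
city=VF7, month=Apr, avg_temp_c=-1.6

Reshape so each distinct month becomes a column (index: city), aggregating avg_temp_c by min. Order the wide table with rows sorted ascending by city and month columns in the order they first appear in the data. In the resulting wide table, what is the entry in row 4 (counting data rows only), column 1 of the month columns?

With rows sorted ascending by city, row 4 is city=UJ3. month columns in first-appearance order: Feb, Dec, Jul, Apr; column 1 is Feb.
Long rows with city=UJ3, month=Feb: min(15, 79) = 15.

15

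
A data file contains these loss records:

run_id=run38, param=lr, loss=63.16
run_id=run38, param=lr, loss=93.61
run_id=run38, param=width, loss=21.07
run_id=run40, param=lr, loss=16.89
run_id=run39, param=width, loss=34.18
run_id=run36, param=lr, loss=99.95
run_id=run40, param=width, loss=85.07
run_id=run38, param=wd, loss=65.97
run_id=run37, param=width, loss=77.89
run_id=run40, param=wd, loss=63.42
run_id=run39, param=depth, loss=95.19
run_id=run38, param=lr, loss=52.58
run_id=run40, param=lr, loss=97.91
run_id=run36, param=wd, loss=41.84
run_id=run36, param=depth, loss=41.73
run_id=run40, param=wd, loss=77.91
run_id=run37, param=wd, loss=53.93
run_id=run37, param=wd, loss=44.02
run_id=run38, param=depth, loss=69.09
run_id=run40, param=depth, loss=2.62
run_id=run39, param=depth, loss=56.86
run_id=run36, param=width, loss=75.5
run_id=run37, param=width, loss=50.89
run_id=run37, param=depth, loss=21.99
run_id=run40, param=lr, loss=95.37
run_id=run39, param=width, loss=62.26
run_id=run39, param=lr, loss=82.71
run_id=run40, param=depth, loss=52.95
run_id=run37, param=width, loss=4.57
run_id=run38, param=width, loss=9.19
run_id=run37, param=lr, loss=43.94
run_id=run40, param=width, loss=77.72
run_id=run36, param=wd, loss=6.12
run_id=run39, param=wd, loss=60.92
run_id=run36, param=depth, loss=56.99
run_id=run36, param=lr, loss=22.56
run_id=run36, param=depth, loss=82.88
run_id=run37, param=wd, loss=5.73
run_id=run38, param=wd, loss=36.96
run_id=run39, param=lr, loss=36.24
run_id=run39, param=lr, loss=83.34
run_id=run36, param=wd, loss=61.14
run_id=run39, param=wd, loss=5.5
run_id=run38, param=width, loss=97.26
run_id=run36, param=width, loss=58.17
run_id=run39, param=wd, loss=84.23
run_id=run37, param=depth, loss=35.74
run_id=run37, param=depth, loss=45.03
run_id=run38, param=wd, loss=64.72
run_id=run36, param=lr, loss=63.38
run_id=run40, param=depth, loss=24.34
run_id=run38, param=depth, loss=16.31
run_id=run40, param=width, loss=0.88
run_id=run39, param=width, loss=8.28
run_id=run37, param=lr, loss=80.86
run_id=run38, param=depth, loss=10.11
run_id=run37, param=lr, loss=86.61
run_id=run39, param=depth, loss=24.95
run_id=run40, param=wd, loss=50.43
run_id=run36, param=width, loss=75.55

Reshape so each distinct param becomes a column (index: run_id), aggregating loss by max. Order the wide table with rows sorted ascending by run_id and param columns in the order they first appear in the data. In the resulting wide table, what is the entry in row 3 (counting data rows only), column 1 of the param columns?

93.61

With rows sorted ascending by run_id, row 3 is run_id=run38. param columns in first-appearance order: lr, width, wd, depth; column 1 is lr.
Long rows with run_id=run38, param=lr: max(63.16, 93.61, 52.58) = 93.61.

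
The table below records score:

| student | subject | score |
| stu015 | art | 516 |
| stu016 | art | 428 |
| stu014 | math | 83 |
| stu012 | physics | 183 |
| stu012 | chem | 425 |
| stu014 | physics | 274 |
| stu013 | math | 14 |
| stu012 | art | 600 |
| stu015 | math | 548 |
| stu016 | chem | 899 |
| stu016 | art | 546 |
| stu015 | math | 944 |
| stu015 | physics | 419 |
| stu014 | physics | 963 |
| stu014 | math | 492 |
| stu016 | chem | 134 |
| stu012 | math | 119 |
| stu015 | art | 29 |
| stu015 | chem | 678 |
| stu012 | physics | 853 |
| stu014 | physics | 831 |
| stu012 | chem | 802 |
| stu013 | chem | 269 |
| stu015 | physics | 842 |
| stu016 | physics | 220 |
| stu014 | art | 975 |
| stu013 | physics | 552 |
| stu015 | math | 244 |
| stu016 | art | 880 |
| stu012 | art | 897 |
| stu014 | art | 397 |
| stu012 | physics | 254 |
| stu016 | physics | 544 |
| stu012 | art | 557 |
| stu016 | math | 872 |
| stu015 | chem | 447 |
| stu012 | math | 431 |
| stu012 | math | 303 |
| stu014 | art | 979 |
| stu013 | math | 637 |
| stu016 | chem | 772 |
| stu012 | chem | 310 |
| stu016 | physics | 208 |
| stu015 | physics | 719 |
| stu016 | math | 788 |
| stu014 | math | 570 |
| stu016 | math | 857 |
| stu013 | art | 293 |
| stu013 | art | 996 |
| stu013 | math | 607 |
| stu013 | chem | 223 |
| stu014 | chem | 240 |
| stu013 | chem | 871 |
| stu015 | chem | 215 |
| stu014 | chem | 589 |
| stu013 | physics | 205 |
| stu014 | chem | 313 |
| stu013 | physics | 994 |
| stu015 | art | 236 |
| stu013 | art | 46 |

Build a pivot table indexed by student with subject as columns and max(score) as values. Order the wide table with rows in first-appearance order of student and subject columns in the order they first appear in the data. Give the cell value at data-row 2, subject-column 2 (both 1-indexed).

With rows in first-appearance order of student, row 2 is student=stu016. subject columns in first-appearance order: art, math, physics, chem; column 2 is math.
Long rows with student=stu016, subject=math: max(872, 788, 857) = 872.

872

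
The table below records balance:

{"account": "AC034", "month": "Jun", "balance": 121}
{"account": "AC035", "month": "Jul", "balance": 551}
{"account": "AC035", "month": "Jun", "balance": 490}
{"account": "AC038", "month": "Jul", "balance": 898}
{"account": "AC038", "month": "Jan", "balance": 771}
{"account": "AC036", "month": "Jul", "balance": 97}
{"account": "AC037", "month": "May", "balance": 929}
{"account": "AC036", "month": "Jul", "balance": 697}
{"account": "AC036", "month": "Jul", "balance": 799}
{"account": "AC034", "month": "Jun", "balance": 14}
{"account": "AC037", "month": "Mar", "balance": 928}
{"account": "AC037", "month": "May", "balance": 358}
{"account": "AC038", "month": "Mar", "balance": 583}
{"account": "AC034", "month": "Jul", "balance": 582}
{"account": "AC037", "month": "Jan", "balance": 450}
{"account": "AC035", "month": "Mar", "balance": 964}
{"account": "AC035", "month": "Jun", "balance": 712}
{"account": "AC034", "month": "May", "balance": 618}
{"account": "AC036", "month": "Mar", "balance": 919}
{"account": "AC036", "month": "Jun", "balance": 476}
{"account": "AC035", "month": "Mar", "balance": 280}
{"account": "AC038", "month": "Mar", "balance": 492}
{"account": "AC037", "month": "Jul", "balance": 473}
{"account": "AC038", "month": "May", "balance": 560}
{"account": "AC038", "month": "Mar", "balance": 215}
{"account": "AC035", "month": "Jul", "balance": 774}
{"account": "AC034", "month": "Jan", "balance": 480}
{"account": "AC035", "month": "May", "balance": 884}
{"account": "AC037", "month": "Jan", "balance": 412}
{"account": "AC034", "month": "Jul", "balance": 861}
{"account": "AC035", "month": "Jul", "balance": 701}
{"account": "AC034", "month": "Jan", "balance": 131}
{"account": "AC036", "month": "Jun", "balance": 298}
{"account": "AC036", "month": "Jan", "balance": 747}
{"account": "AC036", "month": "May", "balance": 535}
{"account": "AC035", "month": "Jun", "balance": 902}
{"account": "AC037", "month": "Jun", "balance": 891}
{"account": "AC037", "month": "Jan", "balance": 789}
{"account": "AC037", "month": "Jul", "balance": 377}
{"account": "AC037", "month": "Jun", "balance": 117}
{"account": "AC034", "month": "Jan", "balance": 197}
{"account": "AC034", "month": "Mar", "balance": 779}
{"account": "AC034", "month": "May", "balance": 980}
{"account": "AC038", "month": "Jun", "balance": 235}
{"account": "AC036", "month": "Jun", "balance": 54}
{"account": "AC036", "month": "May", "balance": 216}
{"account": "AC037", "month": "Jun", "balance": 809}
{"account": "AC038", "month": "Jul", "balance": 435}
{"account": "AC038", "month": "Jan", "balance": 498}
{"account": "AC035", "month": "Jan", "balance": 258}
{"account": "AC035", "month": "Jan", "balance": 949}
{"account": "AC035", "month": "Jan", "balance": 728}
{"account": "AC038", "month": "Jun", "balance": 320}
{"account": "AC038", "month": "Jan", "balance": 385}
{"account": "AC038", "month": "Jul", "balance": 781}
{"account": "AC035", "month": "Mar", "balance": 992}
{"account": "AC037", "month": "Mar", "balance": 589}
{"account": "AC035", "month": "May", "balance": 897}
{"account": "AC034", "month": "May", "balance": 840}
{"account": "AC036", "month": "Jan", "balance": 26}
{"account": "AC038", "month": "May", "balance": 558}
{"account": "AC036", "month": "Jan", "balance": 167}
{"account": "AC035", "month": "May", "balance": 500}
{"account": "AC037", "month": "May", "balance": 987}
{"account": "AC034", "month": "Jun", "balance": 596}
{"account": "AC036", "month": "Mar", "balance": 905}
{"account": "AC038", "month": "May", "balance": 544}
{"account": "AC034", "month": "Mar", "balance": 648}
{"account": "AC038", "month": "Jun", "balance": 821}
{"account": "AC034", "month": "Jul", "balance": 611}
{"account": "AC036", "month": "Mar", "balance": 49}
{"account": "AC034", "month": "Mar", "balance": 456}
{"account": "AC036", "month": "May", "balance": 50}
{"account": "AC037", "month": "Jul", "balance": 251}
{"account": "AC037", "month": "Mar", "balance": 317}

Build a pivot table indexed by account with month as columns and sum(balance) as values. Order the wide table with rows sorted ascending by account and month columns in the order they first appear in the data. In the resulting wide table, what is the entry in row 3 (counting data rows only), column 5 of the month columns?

1873

With rows sorted ascending by account, row 3 is account=AC036. month columns in first-appearance order: Jun, Jul, Jan, May, Mar; column 5 is Mar.
Long rows with account=AC036, month=Mar: 919 + 905 + 49 = 1873.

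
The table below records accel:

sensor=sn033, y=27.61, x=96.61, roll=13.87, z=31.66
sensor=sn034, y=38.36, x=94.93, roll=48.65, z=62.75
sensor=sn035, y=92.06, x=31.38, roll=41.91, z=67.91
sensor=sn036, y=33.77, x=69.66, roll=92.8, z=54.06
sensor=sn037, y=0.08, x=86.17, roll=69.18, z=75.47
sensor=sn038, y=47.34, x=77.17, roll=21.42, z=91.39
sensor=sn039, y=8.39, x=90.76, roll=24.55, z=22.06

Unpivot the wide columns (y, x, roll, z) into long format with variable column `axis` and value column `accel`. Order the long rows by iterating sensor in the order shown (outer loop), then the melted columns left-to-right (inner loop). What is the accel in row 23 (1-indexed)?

21.42

28 rows total (7 × 4). Row 23: index ⌊(23-1)/4⌋ = 5 into sensor → sn038; (23-1) mod 4 = 2 into the melted columns → roll.
So row 23 is (sn038, roll, 21.42); accel = 21.42.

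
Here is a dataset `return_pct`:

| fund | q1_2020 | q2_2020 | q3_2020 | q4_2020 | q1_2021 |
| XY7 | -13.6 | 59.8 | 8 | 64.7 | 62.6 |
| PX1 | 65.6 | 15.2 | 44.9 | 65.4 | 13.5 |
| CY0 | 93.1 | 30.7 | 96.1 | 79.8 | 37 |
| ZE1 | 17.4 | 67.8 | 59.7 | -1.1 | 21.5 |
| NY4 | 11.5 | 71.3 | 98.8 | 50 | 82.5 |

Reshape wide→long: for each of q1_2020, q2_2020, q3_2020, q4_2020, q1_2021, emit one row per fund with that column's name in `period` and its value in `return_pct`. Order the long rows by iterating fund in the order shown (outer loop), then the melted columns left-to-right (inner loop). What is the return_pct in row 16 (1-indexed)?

25 rows total (5 × 5). Row 16: index ⌊(16-1)/5⌋ = 3 into fund → ZE1; (16-1) mod 5 = 0 into the melted columns → q1_2020.
So row 16 is (ZE1, q1_2020, 17.4); return_pct = 17.4.

17.4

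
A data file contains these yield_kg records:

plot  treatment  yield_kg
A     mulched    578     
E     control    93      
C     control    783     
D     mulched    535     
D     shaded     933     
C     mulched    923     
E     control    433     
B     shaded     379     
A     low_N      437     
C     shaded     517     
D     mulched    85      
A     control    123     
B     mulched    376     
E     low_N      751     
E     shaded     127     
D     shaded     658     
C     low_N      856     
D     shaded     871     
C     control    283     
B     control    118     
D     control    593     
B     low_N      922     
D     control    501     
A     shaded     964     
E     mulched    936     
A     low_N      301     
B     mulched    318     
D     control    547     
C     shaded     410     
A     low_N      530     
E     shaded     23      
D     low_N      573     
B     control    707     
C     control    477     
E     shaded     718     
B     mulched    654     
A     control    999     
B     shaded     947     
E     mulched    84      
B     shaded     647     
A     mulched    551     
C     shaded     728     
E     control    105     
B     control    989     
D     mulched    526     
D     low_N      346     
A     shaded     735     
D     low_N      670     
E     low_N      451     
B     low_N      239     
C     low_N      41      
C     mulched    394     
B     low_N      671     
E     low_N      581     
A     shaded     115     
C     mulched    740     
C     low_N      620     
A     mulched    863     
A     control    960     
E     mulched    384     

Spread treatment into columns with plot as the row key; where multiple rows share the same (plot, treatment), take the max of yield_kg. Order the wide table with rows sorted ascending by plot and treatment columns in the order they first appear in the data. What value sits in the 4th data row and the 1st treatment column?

With rows sorted ascending by plot, row 4 is plot=D. treatment columns in first-appearance order: mulched, control, shaded, low_N; column 1 is mulched.
Long rows with plot=D, treatment=mulched: max(535, 85, 526) = 535.

535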